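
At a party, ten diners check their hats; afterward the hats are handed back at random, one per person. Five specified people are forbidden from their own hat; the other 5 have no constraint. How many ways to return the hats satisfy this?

Inclusion-exclusion on the 5 forbidden self-matches:
Σ_{j=0}^{5} (-1)^j C(5,j)(10-j)!
= C(5,0)·10! - C(5,1)·9! + C(5,2)·8! - C(5,3)·7! + C(5,4)·6! - C(5,5)·5!
= 3628800 - 1814400 + 403200 - 50400 + 3600 - 120
= 2170680

2170680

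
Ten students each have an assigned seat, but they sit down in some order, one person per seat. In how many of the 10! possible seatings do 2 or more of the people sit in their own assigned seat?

958879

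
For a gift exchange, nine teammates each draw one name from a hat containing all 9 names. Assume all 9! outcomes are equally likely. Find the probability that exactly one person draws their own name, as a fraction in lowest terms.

Favorable outcomes: C(9,1)·!8 = 9·14833 = 133497.
Total outcomes: 9! = 362880.
Probability = 133497/362880 = 2119/5760.

2119/5760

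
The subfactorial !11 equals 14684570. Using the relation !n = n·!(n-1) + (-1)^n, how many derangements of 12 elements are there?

!12 = 12·14684570 + 1 = 176214841.

176214841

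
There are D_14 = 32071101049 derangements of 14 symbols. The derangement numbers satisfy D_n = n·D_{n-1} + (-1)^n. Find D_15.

D_15 = 15·32071101049 - 1 = 481066515734.

481066515734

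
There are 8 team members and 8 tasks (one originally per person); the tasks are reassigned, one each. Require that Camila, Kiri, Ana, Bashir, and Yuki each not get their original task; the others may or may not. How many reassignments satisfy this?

21234

Inclusion-exclusion on the 5 forbidden self-matches:
Σ_{j=0}^{5} (-1)^j C(5,j)(8-j)!
= C(5,0)·8! - C(5,1)·7! + C(5,2)·6! - C(5,3)·5! + C(5,4)·4! - C(5,5)·3!
= 40320 - 25200 + 7200 - 1200 + 120 - 6
= 21234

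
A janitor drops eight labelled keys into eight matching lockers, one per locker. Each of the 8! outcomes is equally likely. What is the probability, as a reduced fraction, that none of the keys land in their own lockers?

Favorable outcomes: !8 = 14833.
Total outcomes: 8! = 40320.
Probability = 14833/40320 = 2119/5760.

2119/5760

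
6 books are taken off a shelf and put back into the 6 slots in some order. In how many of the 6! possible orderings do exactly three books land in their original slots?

Pick the 3 fixed positions: C(6,3) = 20 ways.
The remaining 3 must be deranged: !3 = 2.
Total: 20 × 2 = 40.

40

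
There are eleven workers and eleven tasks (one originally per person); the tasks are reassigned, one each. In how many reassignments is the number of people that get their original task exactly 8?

330

Choose which 8 of the 11 are fixed: C(11,8) = 165.
The remaining 3 must be deranged: !3 = 2.
Total: 165 × 2 = 330.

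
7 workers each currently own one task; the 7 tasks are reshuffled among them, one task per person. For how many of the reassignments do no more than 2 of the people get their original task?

4633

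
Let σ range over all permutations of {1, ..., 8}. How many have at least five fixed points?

# with exactly i fixed is C(8,i)·!(8-i); sum over i=5..8:
  i=5: C(8,5)·!3 = 56·2 = 112
  i=6: C(8,6)·!2 = 28·1 = 28
  i=7: C(8,7)·!1 = 8·0 = 0
  i=8: C(8,8)·!0 = 1·1 = 1
Total = 141.

141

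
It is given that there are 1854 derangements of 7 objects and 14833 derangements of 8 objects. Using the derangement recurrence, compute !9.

133496

!9 = (9-1)·(!8 + !7) = 8·(14833 + 1854) = 8·16687 = 133496.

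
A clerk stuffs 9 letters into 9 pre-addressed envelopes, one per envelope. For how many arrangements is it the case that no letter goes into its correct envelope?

133496

The subfactorial !9 = [9!/e] (nearest integer).
9! = 362880, and 362880/e ≈ 133496.09, so !9 = 133496.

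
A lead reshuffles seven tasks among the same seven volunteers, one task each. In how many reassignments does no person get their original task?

1854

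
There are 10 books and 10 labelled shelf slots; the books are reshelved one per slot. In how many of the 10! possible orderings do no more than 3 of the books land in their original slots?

# with exactly i fixed is C(10,i)·!(10-i); sum over i=0..3:
  i=0: C(10,0)·!10 = 1·1334961 = 1334961
  i=1: C(10,1)·!9 = 10·133496 = 1334960
  i=2: C(10,2)·!8 = 45·14833 = 667485
  i=3: C(10,3)·!7 = 120·1854 = 222480
Total = 3559886.

3559886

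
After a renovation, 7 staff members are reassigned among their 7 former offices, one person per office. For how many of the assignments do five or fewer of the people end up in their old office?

5039

Sum C(7,i)·!(7-i) for i = 0..5:
  i=0: C(7,0)·!7 = 1·1854 = 1854
  i=1: C(7,1)·!6 = 7·265 = 1855
  i=2: C(7,2)·!5 = 21·44 = 924
  i=3: C(7,3)·!4 = 35·9 = 315
  i=4: C(7,4)·!3 = 35·2 = 70
  i=5: C(7,5)·!2 = 21·1 = 21
Total = 5039.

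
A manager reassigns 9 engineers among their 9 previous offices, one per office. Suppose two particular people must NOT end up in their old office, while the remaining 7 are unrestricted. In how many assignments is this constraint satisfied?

287280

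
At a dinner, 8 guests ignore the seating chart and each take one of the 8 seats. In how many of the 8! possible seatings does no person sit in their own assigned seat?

14833

By inclusion-exclusion, !8 = Σ (-1)^k · 8!/k! for k=0..8
= 8! - 8!/1! + 8!/2! - 8!/3! + 8!/4! - 8!/5! + 8!/6! - 8!/7! + 8!/8!
= 40320 - 40320 + 20160 - 6720 + 1680 - 336 + 56 - 8 + 1
= 14833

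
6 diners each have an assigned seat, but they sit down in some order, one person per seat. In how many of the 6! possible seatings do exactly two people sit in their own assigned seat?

Pick the 2 fixed positions: C(6,2) = 15 ways.
The other 4 form a derangement: !4 = 9.
Total: 15 × 9 = 135.

135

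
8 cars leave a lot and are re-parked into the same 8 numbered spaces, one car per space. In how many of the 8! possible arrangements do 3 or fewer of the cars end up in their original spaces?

Sum C(8,i)·!(8-i) for i = 0..3:
  i=0: C(8,0)·!8 = 1·14833 = 14833
  i=1: C(8,1)·!7 = 8·1854 = 14832
  i=2: C(8,2)·!6 = 28·265 = 7420
  i=3: C(8,3)·!5 = 56·44 = 2464
Total = 39549.

39549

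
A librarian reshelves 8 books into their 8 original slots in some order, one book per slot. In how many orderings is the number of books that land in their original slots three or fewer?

39549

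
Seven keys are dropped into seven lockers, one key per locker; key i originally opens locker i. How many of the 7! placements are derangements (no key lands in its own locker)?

1854

The number of derangements of 7 is !7 = Σ_{k=0}^{7} (-1)^k·7!/k!
= 7! - 7!/1! + 7!/2! - 7!/3! + 7!/4! - 7!/5! + 7!/6! - 7!/7!
= 5040 - 5040 + 2520 - 840 + 210 - 42 + 7 - 1
= 1854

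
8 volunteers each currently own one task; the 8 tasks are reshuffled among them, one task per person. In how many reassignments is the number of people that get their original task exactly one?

14832

Pick the single fixed position: C(8,1) = 8 ways.
The other 7 form a derangement: !7 = 1854.
Total: 8 × 1854 = 14832.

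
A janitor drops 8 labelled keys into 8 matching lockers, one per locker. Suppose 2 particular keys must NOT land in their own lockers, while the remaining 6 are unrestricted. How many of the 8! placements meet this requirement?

Inclusion-exclusion on the 2 forbidden self-matches:
Σ_{j=0}^{2} (-1)^j C(2,j)(8-j)!
= C(2,0)·8! - C(2,1)·7! + C(2,2)·6!
= 40320 - 10080 + 720
= 30960

30960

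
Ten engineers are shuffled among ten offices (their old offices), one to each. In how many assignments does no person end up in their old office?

1334961

The subfactorial !10 = [10!/e] (nearest integer).
10! = 3628800, and 3628800/e ≈ 1334960.92, so !10 = 1334961.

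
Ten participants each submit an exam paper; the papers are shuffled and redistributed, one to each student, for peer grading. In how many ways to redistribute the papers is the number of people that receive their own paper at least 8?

# with exactly i fixed is C(10,i)·!(10-i); sum over i=8..10:
  i=8: C(10,8)·!2 = 45·1 = 45
  i=9: C(10,9)·!1 = 10·0 = 0
  i=10: C(10,10)·!0 = 1·1 = 1
Total = 46.

46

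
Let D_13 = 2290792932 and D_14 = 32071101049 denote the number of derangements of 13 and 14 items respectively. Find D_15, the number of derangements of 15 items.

481066515734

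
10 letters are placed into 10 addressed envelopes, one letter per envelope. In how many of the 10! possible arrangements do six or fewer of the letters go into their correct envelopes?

3628514

Sum C(10,i)·!(10-i) for i = 0..6:
  i=0: C(10,0)·!10 = 1·1334961 = 1334961
  i=1: C(10,1)·!9 = 10·133496 = 1334960
  i=2: C(10,2)·!8 = 45·14833 = 667485
  i=3: C(10,3)·!7 = 120·1854 = 222480
  i=4: C(10,4)·!6 = 210·265 = 55650
  i=5: C(10,5)·!5 = 252·44 = 11088
  i=6: C(10,6)·!4 = 210·9 = 1890
Total = 3628514.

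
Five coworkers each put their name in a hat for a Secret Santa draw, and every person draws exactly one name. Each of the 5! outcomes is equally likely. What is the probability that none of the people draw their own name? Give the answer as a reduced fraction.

Favorable outcomes: !5 = 44.
Total outcomes: 5! = 120.
Probability = 44/120 = 11/30.

11/30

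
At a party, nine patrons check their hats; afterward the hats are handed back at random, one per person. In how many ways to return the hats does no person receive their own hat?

133496

Use !n = n·!(n-1) + (-1)^n.
!9 = 9·14833 - 1 = 133496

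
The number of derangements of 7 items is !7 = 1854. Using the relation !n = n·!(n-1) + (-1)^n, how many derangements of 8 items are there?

!8 = 8·1854 + 1 = 14833.

14833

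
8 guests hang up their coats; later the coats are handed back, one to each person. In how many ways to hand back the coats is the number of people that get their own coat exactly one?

14832

Pick the single fixed position: C(8,1) = 8 ways.
The remaining 7 must be deranged: !7 = 1854.
Total: 8 × 1854 = 14832.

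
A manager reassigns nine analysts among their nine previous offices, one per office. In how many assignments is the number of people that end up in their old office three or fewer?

# with exactly i fixed is C(9,i)·!(9-i); sum over i=0..3:
  i=0: C(9,0)·!9 = 1·133496 = 133496
  i=1: C(9,1)·!8 = 9·14833 = 133497
  i=2: C(9,2)·!7 = 36·1854 = 66744
  i=3: C(9,3)·!6 = 84·265 = 22260
Total = 355997.

355997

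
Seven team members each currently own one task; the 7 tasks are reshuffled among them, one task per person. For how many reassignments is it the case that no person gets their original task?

By inclusion-exclusion, !7 = Σ (-1)^k · 7!/k! for k=0..7
= 7! - 7!/1! + 7!/2! - 7!/3! + 7!/4! - 7!/5! + 7!/6! - 7!/7!
= 5040 - 5040 + 2520 - 840 + 210 - 42 + 7 - 1
= 1854

1854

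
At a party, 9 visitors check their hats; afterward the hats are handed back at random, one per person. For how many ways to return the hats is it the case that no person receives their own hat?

Recurrence: !9 = 8·(!8 + !7).
!9 = 8·(14833 + 1854) = 8·16687 = 133496

133496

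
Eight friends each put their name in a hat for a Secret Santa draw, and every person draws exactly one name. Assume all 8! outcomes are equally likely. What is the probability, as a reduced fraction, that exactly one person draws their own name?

103/280

Favorable outcomes: C(8,1)·!7 = 8·1854 = 14832.
Total outcomes: 8! = 40320.
Probability = 14832/40320 = 103/280.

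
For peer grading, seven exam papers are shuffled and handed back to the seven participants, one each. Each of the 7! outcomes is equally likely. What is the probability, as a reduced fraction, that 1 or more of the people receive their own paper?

Favorable outcomes: Σ_{i≥1} C(7,i)·!(7-i) = 7·265 + 21·44 + 35·9 + 35·2 + 21·1 + 7·0 + 1·1 = 3186.
Total outcomes: 7! = 5040.
Probability = 3186/5040 = 177/280.

177/280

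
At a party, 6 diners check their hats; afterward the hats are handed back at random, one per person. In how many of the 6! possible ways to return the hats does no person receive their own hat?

265

By inclusion-exclusion, !6 = Σ (-1)^k · 6!/k! for k=0..6
= 6! - 6!/1! + 6!/2! - 6!/3! + 6!/4! - 6!/5! + 6!/6!
= 720 - 720 + 360 - 120 + 30 - 6 + 1
= 265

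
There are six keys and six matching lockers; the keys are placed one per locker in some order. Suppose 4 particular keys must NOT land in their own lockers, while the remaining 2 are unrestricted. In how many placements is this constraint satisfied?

362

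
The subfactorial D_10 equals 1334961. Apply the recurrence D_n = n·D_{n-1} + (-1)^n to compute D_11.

14684570

D_11 = 11·1334961 - 1 = 14684570.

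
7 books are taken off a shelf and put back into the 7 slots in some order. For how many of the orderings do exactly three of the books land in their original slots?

315

Choose which 3 of the 7 are fixed: C(7,3) = 35.
The other 4 form a derangement: !4 = 9.
Total: 35 × 9 = 315.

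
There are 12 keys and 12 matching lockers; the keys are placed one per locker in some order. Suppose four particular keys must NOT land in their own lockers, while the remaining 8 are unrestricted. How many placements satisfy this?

339696000

Let A_j be the event that the j-th constrained one is fixed. By inclusion-exclusion over the 4 events:
Σ_{j=0}^{4} (-1)^j C(4,j)(12-j)!
= C(4,0)·12! - C(4,1)·11! + C(4,2)·10! - C(4,3)·9! + C(4,4)·8!
= 479001600 - 159667200 + 21772800 - 1451520 + 40320
= 339696000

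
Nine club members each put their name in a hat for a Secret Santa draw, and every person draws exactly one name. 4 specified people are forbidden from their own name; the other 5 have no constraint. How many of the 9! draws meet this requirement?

Inclusion-exclusion on the 4 forbidden self-matches:
Σ_{j=0}^{4} (-1)^j C(4,j)(9-j)!
= C(4,0)·9! - C(4,1)·8! + C(4,2)·7! - C(4,3)·6! + C(4,4)·5!
= 362880 - 161280 + 30240 - 2880 + 120
= 229080

229080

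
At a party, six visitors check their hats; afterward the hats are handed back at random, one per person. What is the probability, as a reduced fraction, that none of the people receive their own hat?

53/144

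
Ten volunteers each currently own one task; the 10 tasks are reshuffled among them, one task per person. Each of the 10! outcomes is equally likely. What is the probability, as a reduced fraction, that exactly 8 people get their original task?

1/80640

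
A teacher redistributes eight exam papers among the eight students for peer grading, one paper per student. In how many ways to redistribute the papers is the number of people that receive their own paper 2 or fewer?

Sum C(8,i)·!(8-i) for i = 0..2:
  i=0: C(8,0)·!8 = 1·14833 = 14833
  i=1: C(8,1)·!7 = 8·1854 = 14832
  i=2: C(8,2)·!6 = 28·265 = 7420
Total = 37085.

37085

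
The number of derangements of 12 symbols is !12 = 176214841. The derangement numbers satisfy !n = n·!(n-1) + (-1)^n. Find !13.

2290792932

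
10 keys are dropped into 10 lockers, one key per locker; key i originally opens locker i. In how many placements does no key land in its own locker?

Use !n = (n-1)(!(n-1) + !(n-2)).
!10 = 9·(133496 + 14833) = 9·148329 = 1334961

1334961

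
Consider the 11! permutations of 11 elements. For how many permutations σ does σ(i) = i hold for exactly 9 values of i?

55

Pick the 9 fixed positions: C(11,9) = 55 ways.
The remaining 2 must be deranged: !2 = 1.
Total: 55 × 1 = 55.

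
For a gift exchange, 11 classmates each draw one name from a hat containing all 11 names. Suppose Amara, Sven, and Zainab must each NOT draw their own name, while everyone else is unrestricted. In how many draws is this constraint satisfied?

30078720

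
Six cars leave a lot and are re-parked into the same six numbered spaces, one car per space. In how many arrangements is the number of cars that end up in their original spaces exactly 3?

40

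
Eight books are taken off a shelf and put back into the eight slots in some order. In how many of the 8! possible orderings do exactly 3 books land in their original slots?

2464

Pick the 3 fixed positions: C(8,3) = 56 ways.
The other 5 form a derangement: !5 = 44.
Total: 56 × 44 = 2464.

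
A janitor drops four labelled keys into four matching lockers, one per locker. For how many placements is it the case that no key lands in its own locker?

!4 is the nearest integer to 4!/e.
4! = 24, and 24/e ≈ 8.83, so !4 = 9.

9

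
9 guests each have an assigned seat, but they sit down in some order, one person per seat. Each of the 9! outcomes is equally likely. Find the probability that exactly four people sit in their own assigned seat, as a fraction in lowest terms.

Favorable outcomes: C(9,4)·!5 = 126·44 = 5544.
Total outcomes: 9! = 362880.
Probability = 5544/362880 = 11/720.

11/720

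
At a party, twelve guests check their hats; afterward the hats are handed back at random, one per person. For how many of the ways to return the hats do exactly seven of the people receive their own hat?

34848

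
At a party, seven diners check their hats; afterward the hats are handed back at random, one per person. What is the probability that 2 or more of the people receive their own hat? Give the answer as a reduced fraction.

1331/5040

Favorable outcomes: Σ_{i≥2} C(7,i)·!(7-i) = 21·44 + 35·9 + 35·2 + 21·1 + 7·0 + 1·1 = 1331.
Total outcomes: 7! = 5040.
Probability = 1331/5040 = 1331/5040.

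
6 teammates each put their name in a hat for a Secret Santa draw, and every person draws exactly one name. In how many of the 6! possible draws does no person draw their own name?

265

The subfactorial !6 = [6!/e] (nearest integer).
6! = 720, and 720/e ≈ 264.87, so !6 = 265.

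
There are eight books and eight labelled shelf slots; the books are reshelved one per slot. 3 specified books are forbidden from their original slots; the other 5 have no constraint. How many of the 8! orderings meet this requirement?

27240

Inclusion-exclusion on the 3 forbidden self-matches:
Σ_{j=0}^{3} (-1)^j C(3,j)(8-j)!
= C(3,0)·8! - C(3,1)·7! + C(3,2)·6! - C(3,3)·5!
= 40320 - 15120 + 2160 - 120
= 27240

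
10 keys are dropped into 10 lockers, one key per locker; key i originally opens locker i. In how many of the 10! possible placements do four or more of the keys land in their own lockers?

68914

Sum C(10,i)·!(10-i) for i = 4..10:
  i=4: C(10,4)·!6 = 210·265 = 55650
  i=5: C(10,5)·!5 = 252·44 = 11088
  i=6: C(10,6)·!4 = 210·9 = 1890
  i=7: C(10,7)·!3 = 120·2 = 240
  i=8: C(10,8)·!2 = 45·1 = 45
  i=9: C(10,9)·!1 = 10·0 = 0
  i=10: C(10,10)·!0 = 1·1 = 1
Total = 68914.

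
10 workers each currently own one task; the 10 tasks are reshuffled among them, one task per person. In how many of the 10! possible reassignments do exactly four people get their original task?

55650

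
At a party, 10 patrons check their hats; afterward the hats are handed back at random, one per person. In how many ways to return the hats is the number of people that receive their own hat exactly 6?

1890

Choose which 6 of the 10 are fixed: C(10,6) = 210.
The other 4 form a derangement: !4 = 9.
Total: 210 × 9 = 1890.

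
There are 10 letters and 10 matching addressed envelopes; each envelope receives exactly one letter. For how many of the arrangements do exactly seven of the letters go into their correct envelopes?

Pick the 7 fixed positions: C(10,7) = 120 ways.
The remaining 3 must be deranged: !3 = 2.
Total: 120 × 2 = 240.

240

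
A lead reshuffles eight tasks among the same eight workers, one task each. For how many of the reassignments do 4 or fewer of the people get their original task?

40179

Sum C(8,i)·!(8-i) for i = 0..4:
  i=0: C(8,0)·!8 = 1·14833 = 14833
  i=1: C(8,1)·!7 = 8·1854 = 14832
  i=2: C(8,2)·!6 = 28·265 = 7420
  i=3: C(8,3)·!5 = 56·44 = 2464
  i=4: C(8,4)·!4 = 70·9 = 630
Total = 40179.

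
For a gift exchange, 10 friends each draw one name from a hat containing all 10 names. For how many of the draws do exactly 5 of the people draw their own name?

11088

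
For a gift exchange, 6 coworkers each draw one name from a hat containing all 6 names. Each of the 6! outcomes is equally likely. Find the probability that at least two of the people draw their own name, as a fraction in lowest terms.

Favorable outcomes: Σ_{i≥2} C(6,i)·!(6-i) = 15·9 + 20·2 + 15·1 + 6·0 + 1·1 = 191.
Total outcomes: 6! = 720.
Probability = 191/720 = 191/720.

191/720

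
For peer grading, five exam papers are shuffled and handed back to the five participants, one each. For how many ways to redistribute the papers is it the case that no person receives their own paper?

44

Use !n = n·!(n-1) + (-1)^n.
!5 = 5·9 - 1 = 44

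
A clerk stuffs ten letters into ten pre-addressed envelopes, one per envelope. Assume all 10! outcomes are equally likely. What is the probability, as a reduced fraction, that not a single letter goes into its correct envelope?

16481/44800

Favorable outcomes: !10 = 1334961.
Total outcomes: 10! = 3628800.
Probability = 1334961/3628800 = 16481/44800.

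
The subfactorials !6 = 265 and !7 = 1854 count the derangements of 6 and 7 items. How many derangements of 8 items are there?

!8 = (8-1)·(!7 + !6) = 7·(1854 + 265) = 7·2119 = 14833.

14833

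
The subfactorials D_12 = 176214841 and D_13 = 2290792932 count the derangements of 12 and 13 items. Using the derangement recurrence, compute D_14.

32071101049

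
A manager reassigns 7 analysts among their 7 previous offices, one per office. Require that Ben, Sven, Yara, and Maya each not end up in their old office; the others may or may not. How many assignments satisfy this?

2790

Inclusion-exclusion on the 4 forbidden self-matches:
Σ_{j=0}^{4} (-1)^j C(4,j)(7-j)!
= C(4,0)·7! - C(4,1)·6! + C(4,2)·5! - C(4,3)·4! + C(4,4)·3!
= 5040 - 2880 + 720 - 96 + 6
= 2790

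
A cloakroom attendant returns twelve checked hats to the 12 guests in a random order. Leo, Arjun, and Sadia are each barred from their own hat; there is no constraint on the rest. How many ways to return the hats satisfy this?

369774720

Let A_j be the event that the j-th constrained one is fixed. By inclusion-exclusion over the 3 events:
Σ_{j=0}^{3} (-1)^j C(3,j)(12-j)!
= C(3,0)·12! - C(3,1)·11! + C(3,2)·10! - C(3,3)·9!
= 479001600 - 119750400 + 10886400 - 362880
= 369774720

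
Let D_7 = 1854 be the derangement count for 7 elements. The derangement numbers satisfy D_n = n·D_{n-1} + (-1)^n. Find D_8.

D_8 = 8·1854 + 1 = 14833.

14833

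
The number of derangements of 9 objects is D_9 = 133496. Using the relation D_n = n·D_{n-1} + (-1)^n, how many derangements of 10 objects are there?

1334961

D_10 = 10·133496 + 1 = 1334961.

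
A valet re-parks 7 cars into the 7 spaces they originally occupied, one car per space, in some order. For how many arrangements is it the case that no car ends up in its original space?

1854

Use !n = n·!(n-1) + (-1)^n.
!7 = 7·265 - 1 = 1854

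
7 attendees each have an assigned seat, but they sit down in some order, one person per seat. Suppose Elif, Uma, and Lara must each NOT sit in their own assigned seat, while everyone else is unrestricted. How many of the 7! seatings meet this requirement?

3216

Inclusion-exclusion on the 3 forbidden self-matches:
Σ_{j=0}^{3} (-1)^j C(3,j)(7-j)!
= C(3,0)·7! - C(3,1)·6! + C(3,2)·5! - C(3,3)·4!
= 5040 - 2160 + 360 - 24
= 3216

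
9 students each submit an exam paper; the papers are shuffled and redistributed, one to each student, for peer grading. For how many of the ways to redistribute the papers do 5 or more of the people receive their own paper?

Sum C(9,i)·!(9-i) for i = 5..9:
  i=5: C(9,5)·!4 = 126·9 = 1134
  i=6: C(9,6)·!3 = 84·2 = 168
  i=7: C(9,7)·!2 = 36·1 = 36
  i=8: C(9,8)·!1 = 9·0 = 0
  i=9: C(9,9)·!0 = 1·1 = 1
Total = 1339.

1339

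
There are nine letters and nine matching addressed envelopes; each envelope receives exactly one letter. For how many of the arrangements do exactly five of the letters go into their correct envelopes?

1134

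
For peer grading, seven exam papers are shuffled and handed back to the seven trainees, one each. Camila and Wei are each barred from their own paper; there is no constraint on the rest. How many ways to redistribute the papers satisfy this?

Let A_j be the event that the j-th constrained one is fixed. By inclusion-exclusion over the 2 events:
Σ_{j=0}^{2} (-1)^j C(2,j)(7-j)!
= C(2,0)·7! - C(2,1)·6! + C(2,2)·5!
= 5040 - 1440 + 120
= 3720

3720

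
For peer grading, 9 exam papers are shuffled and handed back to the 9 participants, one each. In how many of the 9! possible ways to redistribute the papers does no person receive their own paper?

!9 is the nearest integer to 9!/e.
9! = 362880, and 362880/e ≈ 133496.09, so !9 = 133496.

133496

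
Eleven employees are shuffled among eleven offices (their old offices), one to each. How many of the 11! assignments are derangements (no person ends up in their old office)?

The subfactorial !11 = [11!/e] (nearest integer).
11! = 39916800, and 39916800/e ≈ 14684570.08, so !11 = 14684570.

14684570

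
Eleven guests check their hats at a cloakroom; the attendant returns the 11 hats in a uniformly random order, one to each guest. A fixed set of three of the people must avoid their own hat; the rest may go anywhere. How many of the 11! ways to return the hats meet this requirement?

Inclusion-exclusion on the 3 forbidden self-matches:
Σ_{j=0}^{3} (-1)^j C(3,j)(11-j)!
= C(3,0)·11! - C(3,1)·10! + C(3,2)·9! - C(3,3)·8!
= 39916800 - 10886400 + 1088640 - 40320
= 30078720

30078720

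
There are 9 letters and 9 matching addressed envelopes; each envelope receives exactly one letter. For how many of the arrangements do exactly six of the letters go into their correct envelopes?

Choose which 6 of the 9 are fixed: C(9,6) = 84.
The remaining 3 must be deranged: !3 = 2.
Total: 84 × 2 = 168.

168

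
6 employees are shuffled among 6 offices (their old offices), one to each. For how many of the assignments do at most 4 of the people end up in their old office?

719

# with exactly i fixed is C(6,i)·!(6-i); sum over i=0..4:
  i=0: C(6,0)·!6 = 1·265 = 265
  i=1: C(6,1)·!5 = 6·44 = 264
  i=2: C(6,2)·!4 = 15·9 = 135
  i=3: C(6,3)·!3 = 20·2 = 40
  i=4: C(6,4)·!2 = 15·1 = 15
Total = 719.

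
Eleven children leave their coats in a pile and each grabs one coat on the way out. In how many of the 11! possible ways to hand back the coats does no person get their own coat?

14684570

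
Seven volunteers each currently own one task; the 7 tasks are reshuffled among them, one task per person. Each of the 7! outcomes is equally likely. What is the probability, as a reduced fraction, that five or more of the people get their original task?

Favorable outcomes: Σ_{i≥5} C(7,i)·!(7-i) = 21·1 + 7·0 + 1·1 = 22.
Total outcomes: 7! = 5040.
Probability = 22/5040 = 11/2520.

11/2520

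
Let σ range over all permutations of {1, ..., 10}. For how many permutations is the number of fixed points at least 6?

2176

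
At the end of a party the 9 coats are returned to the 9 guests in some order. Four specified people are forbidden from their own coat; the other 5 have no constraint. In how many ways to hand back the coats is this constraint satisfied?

229080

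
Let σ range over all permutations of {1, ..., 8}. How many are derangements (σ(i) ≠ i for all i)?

!8 is the nearest integer to 8!/e.
8! = 40320, and 40320/e ≈ 14832.90, so !8 = 14833.

14833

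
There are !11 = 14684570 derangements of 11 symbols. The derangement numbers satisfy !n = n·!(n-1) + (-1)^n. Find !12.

!12 = 12·14684570 + 1 = 176214841.

176214841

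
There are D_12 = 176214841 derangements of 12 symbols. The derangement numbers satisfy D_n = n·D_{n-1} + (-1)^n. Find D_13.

2290792932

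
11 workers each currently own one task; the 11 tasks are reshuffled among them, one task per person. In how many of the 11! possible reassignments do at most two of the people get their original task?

Sum C(11,i)·!(11-i) for i = 0..2:
  i=0: C(11,0)·!11 = 1·14684570 = 14684570
  i=1: C(11,1)·!10 = 11·1334961 = 14684571
  i=2: C(11,2)·!9 = 55·133496 = 7342280
Total = 36711421.

36711421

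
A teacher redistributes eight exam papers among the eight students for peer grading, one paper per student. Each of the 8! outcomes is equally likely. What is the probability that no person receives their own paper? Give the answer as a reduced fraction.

Favorable outcomes: !8 = 14833.
Total outcomes: 8! = 40320.
Probability = 14833/40320 = 2119/5760.

2119/5760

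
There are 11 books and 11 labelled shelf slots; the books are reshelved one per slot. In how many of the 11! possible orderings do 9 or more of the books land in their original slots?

56

# with exactly i fixed is C(11,i)·!(11-i); sum over i=9..11:
  i=9: C(11,9)·!2 = 55·1 = 55
  i=10: C(11,10)·!1 = 11·0 = 0
  i=11: C(11,11)·!0 = 1·1 = 1
Total = 56.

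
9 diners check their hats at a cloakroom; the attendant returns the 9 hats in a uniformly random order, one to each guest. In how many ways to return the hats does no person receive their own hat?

!9 = 9! · Σ_{k=0}^{9} (-1)^k/k!
= 9! - 9!/1! + 9!/2! - 9!/3! + 9!/4! - 9!/5! + 9!/6! - 9!/7! + 9!/8! - 9!/9!
= 362880 - 362880 + 181440 - 60480 + 15120 - 3024 + 504 - 72 + 9 - 1
= 133496

133496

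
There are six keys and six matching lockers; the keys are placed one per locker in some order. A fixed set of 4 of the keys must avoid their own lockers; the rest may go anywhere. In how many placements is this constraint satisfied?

362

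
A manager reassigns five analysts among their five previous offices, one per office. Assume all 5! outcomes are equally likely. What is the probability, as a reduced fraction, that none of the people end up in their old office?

11/30

Favorable outcomes: !5 = 44.
Total outcomes: 5! = 120.
Probability = 44/120 = 11/30.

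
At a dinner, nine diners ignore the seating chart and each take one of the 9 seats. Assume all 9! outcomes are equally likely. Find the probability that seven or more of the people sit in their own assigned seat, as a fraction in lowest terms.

Favorable outcomes: Σ_{i≥7} C(9,i)·!(9-i) = 36·1 + 9·0 + 1·1 = 37.
Total outcomes: 9! = 362880.
Probability = 37/362880 = 37/362880.

37/362880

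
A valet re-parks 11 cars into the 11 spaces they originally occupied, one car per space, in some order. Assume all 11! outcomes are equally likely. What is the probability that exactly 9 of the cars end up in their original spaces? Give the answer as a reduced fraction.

1/725760

Favorable outcomes: C(11,9)·!2 = 55·1 = 55.
Total outcomes: 11! = 39916800.
Probability = 55/39916800 = 1/725760.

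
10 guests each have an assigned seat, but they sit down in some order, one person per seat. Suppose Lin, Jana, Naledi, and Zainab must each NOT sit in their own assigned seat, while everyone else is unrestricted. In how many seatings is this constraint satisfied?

2399760

Inclusion-exclusion on the 4 forbidden self-matches:
Σ_{j=0}^{4} (-1)^j C(4,j)(10-j)!
= C(4,0)·10! - C(4,1)·9! + C(4,2)·8! - C(4,3)·7! + C(4,4)·6!
= 3628800 - 1451520 + 241920 - 20160 + 720
= 2399760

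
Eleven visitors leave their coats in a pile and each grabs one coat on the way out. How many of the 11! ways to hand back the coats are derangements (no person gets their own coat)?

By inclusion-exclusion, !11 = Σ (-1)^k · 11!/k! for k=0..11
= 11! - 11!/1! + 11!/2! - 11!/3! + 11!/4! - 11!/5! + 11!/6! - 11!/7! + 11!/8! - 11!/9! + 11!/10! - 11!/11!
= 39916800 - 39916800 + 19958400 - 6652800 + 1663200 - 332640 + 55440 - 7920 + 990 - 110 + 11 - 1
= 14684570

14684570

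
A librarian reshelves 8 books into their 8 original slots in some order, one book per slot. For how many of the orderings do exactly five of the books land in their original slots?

Choose which 5 of the 8 are fixed: C(8,5) = 56.
The remaining 3 must be deranged: !3 = 2.
Total: 56 × 2 = 112.

112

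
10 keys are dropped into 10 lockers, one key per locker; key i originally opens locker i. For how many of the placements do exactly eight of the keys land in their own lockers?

45

Pick the 8 fixed positions: C(10,8) = 45 ways.
The other 2 form a derangement: !2 = 1.
Total: 45 × 1 = 45.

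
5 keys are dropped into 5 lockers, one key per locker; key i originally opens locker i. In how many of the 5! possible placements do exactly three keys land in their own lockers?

10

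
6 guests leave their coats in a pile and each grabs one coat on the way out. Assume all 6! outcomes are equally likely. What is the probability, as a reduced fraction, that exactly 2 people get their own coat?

3/16

Favorable outcomes: C(6,2)·!4 = 15·9 = 135.
Total outcomes: 6! = 720.
Probability = 135/720 = 3/16.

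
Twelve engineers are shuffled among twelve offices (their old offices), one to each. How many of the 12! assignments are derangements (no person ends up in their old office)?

Recurrence: !12 = 11·(!11 + !10).
!12 = 11·(14684570 + 1334961) = 11·16019531 = 176214841

176214841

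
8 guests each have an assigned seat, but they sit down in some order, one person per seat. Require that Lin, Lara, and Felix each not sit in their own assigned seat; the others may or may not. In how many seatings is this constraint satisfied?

27240

Inclusion-exclusion on the 3 forbidden self-matches:
Σ_{j=0}^{3} (-1)^j C(3,j)(8-j)!
= C(3,0)·8! - C(3,1)·7! + C(3,2)·6! - C(3,3)·5!
= 40320 - 15120 + 2160 - 120
= 27240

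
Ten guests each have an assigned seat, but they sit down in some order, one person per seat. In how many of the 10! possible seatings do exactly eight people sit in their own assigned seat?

45

Pick the 8 fixed positions: C(10,8) = 45 ways.
The other 2 form a derangement: !2 = 1.
Total: 45 × 1 = 45.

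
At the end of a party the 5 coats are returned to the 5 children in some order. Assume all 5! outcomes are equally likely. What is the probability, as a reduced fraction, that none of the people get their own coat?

11/30

Favorable outcomes: !5 = 44.
Total outcomes: 5! = 120.
Probability = 44/120 = 11/30.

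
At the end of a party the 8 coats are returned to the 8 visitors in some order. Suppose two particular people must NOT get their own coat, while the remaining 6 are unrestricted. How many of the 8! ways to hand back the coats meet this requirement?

30960

Let A_j be the event that the j-th constrained one is fixed. By inclusion-exclusion over the 2 events:
Σ_{j=0}^{2} (-1)^j C(2,j)(8-j)!
= C(2,0)·8! - C(2,1)·7! + C(2,2)·6!
= 40320 - 10080 + 720
= 30960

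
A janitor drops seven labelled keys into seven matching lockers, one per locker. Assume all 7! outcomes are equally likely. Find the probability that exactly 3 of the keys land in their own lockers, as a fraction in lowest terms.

1/16

Favorable outcomes: C(7,3)·!4 = 35·9 = 315.
Total outcomes: 7! = 5040.
Probability = 315/5040 = 1/16.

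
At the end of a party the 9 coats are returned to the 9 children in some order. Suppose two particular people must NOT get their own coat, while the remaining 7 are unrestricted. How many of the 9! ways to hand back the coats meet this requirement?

287280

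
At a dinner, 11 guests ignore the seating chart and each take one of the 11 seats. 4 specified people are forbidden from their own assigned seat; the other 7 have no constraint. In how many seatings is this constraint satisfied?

27422640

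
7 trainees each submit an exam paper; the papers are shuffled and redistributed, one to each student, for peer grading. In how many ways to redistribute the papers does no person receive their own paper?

Use !n = (n-1)(!(n-1) + !(n-2)).
!7 = 6·(265 + 44) = 6·309 = 1854

1854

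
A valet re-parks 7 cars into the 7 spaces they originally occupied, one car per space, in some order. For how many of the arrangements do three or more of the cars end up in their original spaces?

407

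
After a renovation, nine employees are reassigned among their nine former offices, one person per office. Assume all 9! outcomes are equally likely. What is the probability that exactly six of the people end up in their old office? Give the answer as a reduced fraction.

Favorable outcomes: C(9,6)·!3 = 84·2 = 168.
Total outcomes: 9! = 362880.
Probability = 168/362880 = 1/2160.

1/2160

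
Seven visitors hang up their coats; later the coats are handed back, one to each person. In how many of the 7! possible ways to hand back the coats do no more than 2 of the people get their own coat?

Sum C(7,i)·!(7-i) for i = 0..2:
  i=0: C(7,0)·!7 = 1·1854 = 1854
  i=1: C(7,1)·!6 = 7·265 = 1855
  i=2: C(7,2)·!5 = 21·44 = 924
Total = 4633.

4633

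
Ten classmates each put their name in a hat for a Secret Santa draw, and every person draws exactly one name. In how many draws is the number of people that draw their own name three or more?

# with exactly i fixed is C(10,i)·!(10-i); sum over i=3..10:
  i=3: C(10,3)·!7 = 120·1854 = 222480
  i=4: C(10,4)·!6 = 210·265 = 55650
  i=5: C(10,5)·!5 = 252·44 = 11088
  i=6: C(10,6)·!4 = 210·9 = 1890
  i=7: C(10,7)·!3 = 120·2 = 240
  i=8: C(10,8)·!2 = 45·1 = 45
  i=9: C(10,9)·!1 = 10·0 = 0
  i=10: C(10,10)·!0 = 1·1 = 1
Total = 291394.

291394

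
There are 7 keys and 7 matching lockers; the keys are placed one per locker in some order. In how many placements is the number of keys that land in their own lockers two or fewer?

4633

Sum C(7,i)·!(7-i) for i = 0..2:
  i=0: C(7,0)·!7 = 1·1854 = 1854
  i=1: C(7,1)·!6 = 7·265 = 1855
  i=2: C(7,2)·!5 = 21·44 = 924
Total = 4633.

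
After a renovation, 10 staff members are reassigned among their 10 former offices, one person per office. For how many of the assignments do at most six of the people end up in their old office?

3628514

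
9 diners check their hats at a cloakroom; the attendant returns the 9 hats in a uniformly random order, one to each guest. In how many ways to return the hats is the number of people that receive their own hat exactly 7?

36

Choose which 7 of the 9 are fixed: C(9,7) = 36.
The remaining 2 must be deranged: !2 = 1.
Total: 36 × 1 = 36.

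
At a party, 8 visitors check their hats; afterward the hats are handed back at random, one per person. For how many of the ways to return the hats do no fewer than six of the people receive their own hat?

Sum C(8,i)·!(8-i) for i = 6..8:
  i=6: C(8,6)·!2 = 28·1 = 28
  i=7: C(8,7)·!1 = 8·0 = 0
  i=8: C(8,8)·!0 = 1·1 = 1
Total = 29.

29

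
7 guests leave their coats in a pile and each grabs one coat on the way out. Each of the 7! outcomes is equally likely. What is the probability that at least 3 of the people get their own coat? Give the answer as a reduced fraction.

407/5040

Favorable outcomes: Σ_{i≥3} C(7,i)·!(7-i) = 35·9 + 35·2 + 21·1 + 7·0 + 1·1 = 407.
Total outcomes: 7! = 5040.
Probability = 407/5040 = 407/5040.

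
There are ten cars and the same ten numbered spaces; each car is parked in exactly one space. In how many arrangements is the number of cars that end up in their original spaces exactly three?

222480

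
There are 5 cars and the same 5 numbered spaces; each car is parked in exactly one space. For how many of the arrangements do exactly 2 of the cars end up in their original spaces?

20

Choose which 2 of the 5 are fixed: C(5,2) = 10.
The other 3 form a derangement: !3 = 2.
Total: 10 × 2 = 20.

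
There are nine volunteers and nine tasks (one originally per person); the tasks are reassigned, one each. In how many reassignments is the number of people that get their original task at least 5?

1339

# with exactly i fixed is C(9,i)·!(9-i); sum over i=5..9:
  i=5: C(9,5)·!4 = 126·9 = 1134
  i=6: C(9,6)·!3 = 84·2 = 168
  i=7: C(9,7)·!2 = 36·1 = 36
  i=8: C(9,8)·!1 = 9·0 = 0
  i=9: C(9,9)·!0 = 1·1 = 1
Total = 1339.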